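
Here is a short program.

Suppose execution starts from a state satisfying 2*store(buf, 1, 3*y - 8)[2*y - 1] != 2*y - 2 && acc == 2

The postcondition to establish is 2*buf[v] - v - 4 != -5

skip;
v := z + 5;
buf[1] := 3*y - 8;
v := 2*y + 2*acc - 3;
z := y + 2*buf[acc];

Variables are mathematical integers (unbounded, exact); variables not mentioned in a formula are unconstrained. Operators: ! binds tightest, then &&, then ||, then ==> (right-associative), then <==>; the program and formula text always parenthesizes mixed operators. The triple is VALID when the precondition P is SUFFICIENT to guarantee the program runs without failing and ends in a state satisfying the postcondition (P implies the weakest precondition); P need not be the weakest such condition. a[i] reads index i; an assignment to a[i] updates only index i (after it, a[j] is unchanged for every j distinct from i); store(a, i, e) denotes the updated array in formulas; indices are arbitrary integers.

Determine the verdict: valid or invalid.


Working backward. After the program, the postcondition 2*buf[v] - v - 4 != -5 must hold; in canonical form it is 2*buf[v] != v - 1.
Before z := y + 2*buf[acc]: 2*buf[v] != v - 1
Before v := 2*y + 2*acc - 3: 2*buf[2*acc + 2*y - 3] != 2*acc + 2*y - 4
Before buf[1] := 3*y - 8: 2*store(buf, 1, 3*y - 8)[2*acc + 2*y - 3] != 2*acc + 2*y - 4
Before v := z + 5: 2*store(buf, 1, 3*y - 8)[2*acc + 2*y - 3] != 2*acc + 2*y - 4
Before skip: 2*store(buf, 1, 3*y - 8)[2*acc + 2*y - 3] != 2*acc + 2*y - 4
The weakest precondition is 2*store(buf, 1, 3*y - 8)[2*acc + 2*y - 3] != 2*acc + 2*y - 4.
Check whether 2*store(buf, 1, 3*y - 8)[2*y - 1] != 2*y - 2 && acc == 2 implies it.
Countermodel: at the initial state acc = 2, buf = {[-31627] = -40004, [-31625] = -15813, [1] = 2, elsewhere 2}, y = -15813, the precondition holds but the weakest precondition fails.
Answer: invalid


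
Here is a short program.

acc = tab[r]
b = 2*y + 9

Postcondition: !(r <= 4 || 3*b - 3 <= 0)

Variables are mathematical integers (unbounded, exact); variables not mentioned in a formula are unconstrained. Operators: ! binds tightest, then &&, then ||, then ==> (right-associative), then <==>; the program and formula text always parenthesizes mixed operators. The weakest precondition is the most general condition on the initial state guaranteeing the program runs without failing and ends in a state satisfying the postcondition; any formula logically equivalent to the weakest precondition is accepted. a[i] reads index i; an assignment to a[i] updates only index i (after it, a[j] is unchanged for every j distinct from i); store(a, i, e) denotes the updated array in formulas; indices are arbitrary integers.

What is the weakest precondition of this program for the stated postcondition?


Working backward. After the program, the postcondition !(r <= 4 || 3*b - 3 <= 0) must hold; in canonical form it is !(r <= 4 || 3*b <= 3).
Before b := 2*y + 9: !(r <= 4 || 6*y <= -24)
Before acc := tab[r]: !(r <= 4 || 6*y <= -24)
Answer: WP = !(r <= 4 || 6*y <= -24)


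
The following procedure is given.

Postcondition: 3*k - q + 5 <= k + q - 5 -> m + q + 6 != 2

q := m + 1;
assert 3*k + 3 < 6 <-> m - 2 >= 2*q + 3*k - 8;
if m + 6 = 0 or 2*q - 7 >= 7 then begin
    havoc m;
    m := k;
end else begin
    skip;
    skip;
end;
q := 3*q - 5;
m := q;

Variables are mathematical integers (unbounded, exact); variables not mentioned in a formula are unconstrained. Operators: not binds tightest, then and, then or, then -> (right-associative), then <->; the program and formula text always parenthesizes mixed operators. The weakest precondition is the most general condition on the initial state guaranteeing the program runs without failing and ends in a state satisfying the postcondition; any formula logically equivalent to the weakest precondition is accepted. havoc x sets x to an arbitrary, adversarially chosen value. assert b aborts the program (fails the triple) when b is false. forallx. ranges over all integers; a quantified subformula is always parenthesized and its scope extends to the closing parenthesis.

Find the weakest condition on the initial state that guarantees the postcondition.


Working backward. After the program, the postcondition 3*k - q + 5 <= k + q - 5 -> m + q + 6 != 2 must hold; in canonical form it is 2*k <= 2*q - 10 -> m + q != -4.
Before m := q: 2*k <= 2*q - 10 -> 2*q != -4
Before q := 3*q - 5: 2*k <= 6*q - 20 -> 6*q != 6
Then branch requires 2*k <= 6*q - 20 -> 6*q != 6; else branch requires 2*k <= 6*q - 20 -> 6*q != 6.
Before the if: ((m = -6 or 2*q >= 14) -> (2*k <= 6*q - 20 -> 6*q != 6)) and ((not (m = -6 or 2*q >= 14)) -> (2*k <= 6*q - 20 -> 6*q != 6))
Before assert 3*k + 3 < 6 <-> m - 2 >= 2*q + 3*k - 8: (3*k < 3 <-> m >= 3*k + 2*q - 6) and ((m = -6 or 2*q >= 14) -> (2*k <= 6*q - 20 -> 6*q != 6)) and ((not (m = -6 or 2*q >= 14)) -> (2*k <= 6*q - 20 -> 6*q != 6))
Before q := m + 1: (3*k < 3 <-> 3*k + m <= 4) and ((m = -6 or 2*m >= 12) -> (2*k <= 6*m - 14 -> 6*m != 0)) and ((not (m = -6 or 2*m >= 12)) -> (2*k <= 6*m - 14 -> 6*m != 0))
Answer: WP = (3*k < 3 <-> 3*k + m <= 4) and ((m = -6 or 2*m >= 12) -> (2*k <= 6*m - 14 -> 6*m != 0)) and ((not (m = -6 or 2*m >= 12)) -> (2*k <= 6*m - 14 -> 6*m != 0))


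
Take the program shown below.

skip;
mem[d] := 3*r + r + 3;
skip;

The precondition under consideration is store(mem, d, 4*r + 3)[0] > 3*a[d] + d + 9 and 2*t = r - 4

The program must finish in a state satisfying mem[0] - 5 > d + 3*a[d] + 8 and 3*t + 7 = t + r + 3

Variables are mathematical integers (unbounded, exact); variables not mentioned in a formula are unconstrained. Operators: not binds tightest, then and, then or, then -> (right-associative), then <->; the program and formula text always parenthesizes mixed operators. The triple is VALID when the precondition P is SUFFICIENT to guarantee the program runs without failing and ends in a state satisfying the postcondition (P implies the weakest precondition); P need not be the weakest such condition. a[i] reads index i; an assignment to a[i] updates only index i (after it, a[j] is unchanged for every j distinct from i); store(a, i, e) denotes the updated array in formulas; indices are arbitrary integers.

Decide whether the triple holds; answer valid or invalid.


Working backward. After the program, the postcondition mem[0] - 5 > d + 3*a[d] + 8 and 3*t + 7 = t + r + 3 must hold; in canonical form it is mem[0] > 3*a[d] + d + 13 and 2*t = r - 4.
Before skip: mem[0] > 3*a[d] + d + 13 and 2*t = r - 4
Before mem[d] := 3*r + r + 3: store(mem, d, 4*r + 3)[0] > 3*a[d] + d + 13 and 2*t = r - 4
Before skip: store(mem, d, 4*r + 3)[0] > 3*a[d] + d + 13 and 2*t = r - 4
The weakest precondition is store(mem, d, 4*r + 3)[0] > 3*a[d] + d + 13 and 2*t = r - 4.
Check whether store(mem, d, 4*r + 3)[0] > 3*a[d] + d + 9 and 2*t = r - 4 implies it.
Countermodel: at the initial state a = {[-15531] = 0, [0] = 0, elsewhere 0}, d = -15531, mem = {[-15531] = 2, [0] = -15521, elsewhere 2}, r = 4, t = 0, the precondition holds but the weakest precondition fails.
Answer: invalid


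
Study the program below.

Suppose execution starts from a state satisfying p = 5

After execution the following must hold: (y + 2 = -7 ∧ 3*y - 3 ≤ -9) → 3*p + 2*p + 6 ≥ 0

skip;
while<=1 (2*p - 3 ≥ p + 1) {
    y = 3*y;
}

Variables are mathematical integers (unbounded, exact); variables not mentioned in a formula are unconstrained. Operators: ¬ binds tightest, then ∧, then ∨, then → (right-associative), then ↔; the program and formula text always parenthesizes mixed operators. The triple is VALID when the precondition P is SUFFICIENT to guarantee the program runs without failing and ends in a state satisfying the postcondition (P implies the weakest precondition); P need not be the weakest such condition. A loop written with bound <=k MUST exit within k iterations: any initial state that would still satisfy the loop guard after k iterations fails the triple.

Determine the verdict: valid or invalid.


Working backward. After the program, the postcondition (y + 2 = -7 ∧ 3*y - 3 ≤ -9) → 3*p + 2*p + 6 ≥ 0 must hold; in canonical form it is (y = -9 ∧ 3*y ≤ -6) → 5*p ≥ -6.
Before the loop (bound <=1), unroll the exhaustion recursion (WP_0 = exit-now case; WP_j = one more guarded iteration, up to j = 1):
  WP_0: (¬(p ≥ 4)) ∧ ((y = -9 ∧ 3*y ≤ -6) → 5*p ≥ -6)
  WP_1: (p ≥ 4 → ((¬(p ≥ 4)) ∧ ((3*y = -9 ∧ 9*y ≤ -6) → 5*p ≥ -6))) ∧ ((¬(p ≥ 4)) → ((y = -9 ∧ 3*y ≤ -6) → 5*p ≥ -6))
So before the loop: (p ≥ 4 → ((¬(p ≥ 4)) ∧ ((3*y = -9 ∧ 9*y ≤ -6) → 5*p ≥ -6))) ∧ ((¬(p ≥ 4)) → ((y = -9 ∧ 3*y ≤ -6) → 5*p ≥ -6))
Before skip: (p ≥ 4 → ((¬(p ≥ 4)) ∧ ((3*y = -9 ∧ 9*y ≤ -6) → 5*p ≥ -6))) ∧ ((¬(p ≥ 4)) → ((y = -9 ∧ 3*y ≤ -6) → 5*p ≥ -6))
The weakest precondition is (p ≥ 4 → ((¬(p ≥ 4)) ∧ ((3*y = -9 ∧ 9*y ≤ -6) → 5*p ≥ -6))) ∧ ((¬(p ≥ 4)) → ((y = -9 ∧ 3*y ≤ -6) → 5*p ≥ -6)).
Check whether p = 5 implies it.
Countermodel: at the initial state p = 5, y = 0, the precondition holds but the weakest precondition fails.
Answer: invalid


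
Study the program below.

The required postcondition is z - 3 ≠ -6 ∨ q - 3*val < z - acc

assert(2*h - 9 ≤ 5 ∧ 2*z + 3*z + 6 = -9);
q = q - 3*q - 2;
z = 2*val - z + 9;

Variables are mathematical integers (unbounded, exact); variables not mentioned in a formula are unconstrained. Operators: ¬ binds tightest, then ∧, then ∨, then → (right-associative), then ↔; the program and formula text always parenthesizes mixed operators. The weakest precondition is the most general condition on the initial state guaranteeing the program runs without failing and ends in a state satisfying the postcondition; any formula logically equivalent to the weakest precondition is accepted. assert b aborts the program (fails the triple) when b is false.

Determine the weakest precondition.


Working backward. After the program, the postcondition z - 3 ≠ -6 ∨ q - 3*val < z - acc must hold; in canonical form it is z ≠ -3 ∨ acc + q < 3*val + z.
Before z := 2*val - z + 9: 2*val ≠ z - 12 ∨ acc + q + z < 5*val + 9
Before q := q - 3*q - 2: 2*val ≠ z - 12 ∨ acc + z < 2*q + 5*val + 11
Before assert 2*h - 9 ≤ 5 ∧ 2*z + 3*z + 6 = -9: 2*h ≤ 14 ∧ 5*z = -15 ∧ (2*val ≠ z - 12 ∨ acc + z < 2*q + 5*val + 11)
Answer: WP = 2*h ≤ 14 ∧ 5*z = -15 ∧ (2*val ≠ z - 12 ∨ acc + z < 2*q + 5*val + 11)


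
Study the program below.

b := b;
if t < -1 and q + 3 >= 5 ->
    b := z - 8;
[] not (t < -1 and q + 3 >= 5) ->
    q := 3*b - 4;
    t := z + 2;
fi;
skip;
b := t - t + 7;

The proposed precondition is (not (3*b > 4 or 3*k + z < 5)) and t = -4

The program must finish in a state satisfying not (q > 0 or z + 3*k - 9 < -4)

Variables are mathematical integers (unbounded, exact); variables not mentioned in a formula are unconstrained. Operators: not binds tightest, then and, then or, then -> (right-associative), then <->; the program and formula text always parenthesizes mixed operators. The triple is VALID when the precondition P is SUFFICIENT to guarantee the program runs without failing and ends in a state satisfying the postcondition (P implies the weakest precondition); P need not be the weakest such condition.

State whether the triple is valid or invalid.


Working backward. After the program, the postcondition not (q > 0 or z + 3*k - 9 < -4) must hold; in canonical form it is not (q > 0 or 3*k + z < 5).
Before b := t - t + 7: not (q > 0 or 3*k + z < 5)
Before skip: not (q > 0 or 3*k + z < 5)
Then branch requires not (q > 0 or 3*k + z < 5); else branch requires not (3*b > 4 or 3*k + z < 5).
Before the if: ((t < -1 and q >= 2) -> (not (q > 0 or 3*k + z < 5))) and ((not (t < -1 and q >= 2)) -> (not (3*b > 4 or 3*k + z < 5)))
Before b := b: ((t < -1 and q >= 2) -> (not (q > 0 or 3*k + z < 5))) and ((not (t < -1 and q >= 2)) -> (not (3*b > 4 or 3*k + z < 5)))
The weakest precondition is ((t < -1 and q >= 2) -> (not (q > 0 or 3*k + z < 5))) and ((not (t < -1 and q >= 2)) -> (not (3*b > 4 or 3*k + z < 5))).
Check whether (not (3*b > 4 or 3*k + z < 5)) and t = -4 implies it.
Countermodel: at the initial state b = 1, k = 0, q = 2, t = -4, z = 5, the precondition holds but the weakest precondition fails.
Answer: invalid


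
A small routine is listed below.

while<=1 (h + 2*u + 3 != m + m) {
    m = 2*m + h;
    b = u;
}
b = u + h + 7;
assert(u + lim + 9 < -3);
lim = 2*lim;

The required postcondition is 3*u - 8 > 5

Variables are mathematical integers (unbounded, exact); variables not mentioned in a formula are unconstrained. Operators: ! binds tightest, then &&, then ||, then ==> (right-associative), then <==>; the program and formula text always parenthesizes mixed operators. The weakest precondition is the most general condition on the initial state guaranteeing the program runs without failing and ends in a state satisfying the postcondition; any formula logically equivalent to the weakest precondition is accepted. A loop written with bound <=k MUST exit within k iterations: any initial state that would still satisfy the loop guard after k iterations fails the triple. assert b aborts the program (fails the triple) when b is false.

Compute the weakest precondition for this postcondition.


Working backward. After the program, the postcondition 3*u - 8 > 5 must hold; in canonical form it is 3*u > 13.
Before lim := 2*lim: 3*u > 13
Before assert u + lim + 9 < -3: lim + u < -12 && 3*u > 13
Before b := u + h + 7: lim + u < -12 && 3*u > 13
Before the loop (bound <=1), unroll the exhaustion recursion (WP_0 = exit-now case; WP_j = one more guarded iteration, up to j = 1):
  WP_0: (!(h + 2*u != 2*m - 3)) && lim + u < -12 && 3*u > 13
  WP_1: (h + 2*u != 2*m - 3 ==> ((!(2*u != h + 4*m - 3)) && lim + u < -12 && 3*u > 13)) && ((!(h + 2*u != 2*m - 3)) ==> (lim + u < -12 && 3*u > 13))
So before the loop: (h + 2*u != 2*m - 3 ==> ((!(2*u != h + 4*m - 3)) && lim + u < -12 && 3*u > 13)) && ((!(h + 2*u != 2*m - 3)) ==> (lim + u < -12 && 3*u > 13))
Answer: WP = (h + 2*u != 2*m - 3 ==> ((!(2*u != h + 4*m - 3)) && lim + u < -12 && 3*u > 13)) && ((!(h + 2*u != 2*m - 3)) ==> (lim + u < -12 && 3*u > 13))


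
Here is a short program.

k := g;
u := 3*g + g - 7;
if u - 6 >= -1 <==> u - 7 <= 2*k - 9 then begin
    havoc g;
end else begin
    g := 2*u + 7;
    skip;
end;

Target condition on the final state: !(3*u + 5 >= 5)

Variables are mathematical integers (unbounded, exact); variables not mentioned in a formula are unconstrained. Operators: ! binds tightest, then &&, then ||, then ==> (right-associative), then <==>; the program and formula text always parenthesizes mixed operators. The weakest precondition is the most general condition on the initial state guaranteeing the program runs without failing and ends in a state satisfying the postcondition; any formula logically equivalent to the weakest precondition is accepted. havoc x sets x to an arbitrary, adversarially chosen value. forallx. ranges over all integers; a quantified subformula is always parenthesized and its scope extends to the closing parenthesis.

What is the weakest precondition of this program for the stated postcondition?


Working backward. After the program, the postcondition !(3*u + 5 >= 5) must hold; in canonical form it is !(3*u >= 0).
Then branch requires !(3*u >= 0); else branch requires !(3*u >= 0).
Before the if: ((u >= 5 <==> u <= 2*k - 2) ==> (!(3*u >= 0))) && ((!(u >= 5 <==> u <= 2*k - 2)) ==> (!(3*u >= 0)))
Before u := 3*g + g - 7: ((4*g >= 12 <==> 4*g <= 2*k + 5) ==> (!(12*g >= 21))) && ((!(4*g >= 12 <==> 4*g <= 2*k + 5)) ==> (!(12*g >= 21)))
Before k := g: ((4*g >= 12 <==> 2*g <= 5) ==> (!(12*g >= 21))) && ((!(4*g >= 12 <==> 2*g <= 5)) ==> (!(12*g >= 21)))
Answer: WP = ((4*g >= 12 <==> 2*g <= 5) ==> (!(12*g >= 21))) && ((!(4*g >= 12 <==> 2*g <= 5)) ==> (!(12*g >= 21)))


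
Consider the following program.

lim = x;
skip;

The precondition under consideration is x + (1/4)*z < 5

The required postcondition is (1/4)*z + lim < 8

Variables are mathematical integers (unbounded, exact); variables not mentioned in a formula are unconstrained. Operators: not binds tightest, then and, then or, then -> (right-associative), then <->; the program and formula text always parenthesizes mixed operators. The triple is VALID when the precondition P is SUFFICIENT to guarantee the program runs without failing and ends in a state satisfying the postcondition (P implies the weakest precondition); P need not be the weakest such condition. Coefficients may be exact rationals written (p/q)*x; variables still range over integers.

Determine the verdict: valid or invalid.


Working backward. After the program, the postcondition (1/4)*z + lim < 8 must hold; in canonical form it is lim + (1/4)*z < 8.
Before skip: lim + (1/4)*z < 8
Before lim := x: x + (1/4)*z < 8
The weakest precondition is x + (1/4)*z < 8.
Check whether x + (1/4)*z < 5 implies it.
Every state satisfying the precondition satisfies the weakest precondition: the implication holds.
Answer: valid


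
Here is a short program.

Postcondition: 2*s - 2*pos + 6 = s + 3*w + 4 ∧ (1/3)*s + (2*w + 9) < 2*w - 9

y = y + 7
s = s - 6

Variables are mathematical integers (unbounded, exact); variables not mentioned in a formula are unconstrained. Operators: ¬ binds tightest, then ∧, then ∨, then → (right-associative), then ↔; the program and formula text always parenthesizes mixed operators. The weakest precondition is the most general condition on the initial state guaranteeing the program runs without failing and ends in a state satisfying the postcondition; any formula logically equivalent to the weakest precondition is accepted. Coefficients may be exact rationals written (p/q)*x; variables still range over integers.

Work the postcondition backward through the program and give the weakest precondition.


Working backward. After the program, the postcondition 2*s - 2*pos + 6 = s + 3*w + 4 ∧ (1/3)*s + (2*w + 9) < 2*w - 9 must hold; in canonical form it is s = 2*pos + 3*w - 2 ∧ (1/3)*s < -18.
Before s := s - 6: s = 2*pos + 3*w + 4 ∧ (1/3)*s < -16
Before y := y + 7: s = 2*pos + 3*w + 4 ∧ (1/3)*s < -16
Answer: WP = s = 2*pos + 3*w + 4 ∧ (1/3)*s < -16


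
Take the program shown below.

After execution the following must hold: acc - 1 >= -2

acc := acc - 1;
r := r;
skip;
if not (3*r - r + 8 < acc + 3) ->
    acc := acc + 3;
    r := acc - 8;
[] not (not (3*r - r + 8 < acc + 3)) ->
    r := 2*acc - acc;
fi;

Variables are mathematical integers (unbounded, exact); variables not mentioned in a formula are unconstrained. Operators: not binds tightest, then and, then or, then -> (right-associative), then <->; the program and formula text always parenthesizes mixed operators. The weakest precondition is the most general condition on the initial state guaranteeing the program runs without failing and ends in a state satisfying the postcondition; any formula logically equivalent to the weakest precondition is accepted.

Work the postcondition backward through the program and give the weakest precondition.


Working backward. After the program, the postcondition acc - 1 >= -2 must hold; in canonical form it is acc >= -1.
Then branch requires acc >= -4; else branch requires acc >= -1.
Before the if: ((not (2*r < acc - 5)) -> acc >= -4) and (2*r < acc - 5 -> acc >= -1)
Before skip: ((not (2*r < acc - 5)) -> acc >= -4) and (2*r < acc - 5 -> acc >= -1)
Before r := r: ((not (2*r < acc - 5)) -> acc >= -4) and (2*r < acc - 5 -> acc >= -1)
Before acc := acc - 1: ((not (2*r < acc - 6)) -> acc >= -3) and (2*r < acc - 6 -> acc >= 0)
Answer: WP = ((not (2*r < acc - 6)) -> acc >= -3) and (2*r < acc - 6 -> acc >= 0)


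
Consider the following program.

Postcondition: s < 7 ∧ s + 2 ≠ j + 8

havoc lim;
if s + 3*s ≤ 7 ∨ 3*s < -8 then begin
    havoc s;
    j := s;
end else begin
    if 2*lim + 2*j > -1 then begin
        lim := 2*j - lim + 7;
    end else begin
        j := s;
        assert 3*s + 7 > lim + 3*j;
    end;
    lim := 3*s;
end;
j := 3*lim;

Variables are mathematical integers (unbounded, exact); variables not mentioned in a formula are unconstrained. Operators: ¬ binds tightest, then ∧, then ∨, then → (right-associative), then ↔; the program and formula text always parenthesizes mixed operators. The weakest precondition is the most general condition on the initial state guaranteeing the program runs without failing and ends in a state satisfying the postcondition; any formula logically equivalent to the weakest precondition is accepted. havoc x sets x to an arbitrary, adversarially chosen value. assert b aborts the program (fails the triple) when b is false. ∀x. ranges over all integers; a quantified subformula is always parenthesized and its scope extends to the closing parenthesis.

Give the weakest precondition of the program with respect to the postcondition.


Working backward. After the program, the postcondition s < 7 ∧ s + 2 ≠ j + 8 must hold; in canonical form it is s < 7 ∧ s ≠ j + 6.
Before j := 3*lim: s < 7 ∧ s ≠ 3*lim + 6
Then branch requires ∀s_1. (s_1 < 7 ∧ s_1 ≠ 3*lim + 6); else branch requires (2*j + 2*lim > -1 → (s < 7 ∧ 8*s ≠ -6)) ∧ ((¬(2*j + 2*lim > -1)) → (lim < 7 ∧ s < 7 ∧ 8*s ≠ -6)).
Before the if: ((4*s ≤ 7 ∨ 3*s < -8) → (∀s_1. (s_1 < 7 ∧ s_1 ≠ 3*lim + 6))) ∧ ((¬(4*s ≤ 7 ∨ 3*s < -8)) → ((2*j + 2*lim > -1 → (s < 7 ∧ 8*s ≠ -6)) ∧ ((¬(2*j + 2*lim > -1)) → (lim < 7 ∧ s < 7 ∧ 8*s ≠ -6))))
Before havoc lim: ∀lim_1. (((4*s ≤ 7 ∨ 3*s < -8) → (∀s_1. (s_1 < 7 ∧ s_1 ≠ 3*lim_1 + 6))) ∧ ((¬(4*s ≤ 7 ∨ 3*s < -8)) → ((2*j + 2*lim_1 > -1 → (s < 7 ∧ 8*s ≠ -6)) ∧ ((¬(2*j + 2*lim_1 > -1)) → (lim_1 < 7 ∧ s < 7 ∧ 8*s ≠ -6)))))
Answer: WP = ∀lim_1. (((4*s ≤ 7 ∨ 3*s < -8) → (∀s_1. (s_1 < 7 ∧ s_1 ≠ 3*lim_1 + 6))) ∧ ((¬(4*s ≤ 7 ∨ 3*s < -8)) → ((2*j + 2*lim_1 > -1 → (s < 7 ∧ 8*s ≠ -6)) ∧ ((¬(2*j + 2*lim_1 > -1)) → (lim_1 < 7 ∧ s < 7 ∧ 8*s ≠ -6)))))


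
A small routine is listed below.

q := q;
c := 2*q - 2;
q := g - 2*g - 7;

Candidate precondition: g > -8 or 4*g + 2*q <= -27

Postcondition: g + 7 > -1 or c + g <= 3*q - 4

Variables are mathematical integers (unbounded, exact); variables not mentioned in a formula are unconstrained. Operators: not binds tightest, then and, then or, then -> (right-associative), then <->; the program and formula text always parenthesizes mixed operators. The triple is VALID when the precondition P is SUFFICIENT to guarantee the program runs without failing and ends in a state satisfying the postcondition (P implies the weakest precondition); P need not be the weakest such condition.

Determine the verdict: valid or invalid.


Working backward. After the program, the postcondition g + 7 > -1 or c + g <= 3*q - 4 must hold; in canonical form it is g > -8 or c + g <= 3*q - 4.
Before q := g - 2*g - 7: g > -8 or c + 4*g <= -25
Before c := 2*q - 2: g > -8 or 4*g + 2*q <= -23
Before q := q: g > -8 or 4*g + 2*q <= -23
The weakest precondition is g > -8 or 4*g + 2*q <= -23.
Check whether g > -8 or 4*g + 2*q <= -27 implies it.
Every state satisfying the precondition satisfies the weakest precondition: the implication holds.
Answer: valid


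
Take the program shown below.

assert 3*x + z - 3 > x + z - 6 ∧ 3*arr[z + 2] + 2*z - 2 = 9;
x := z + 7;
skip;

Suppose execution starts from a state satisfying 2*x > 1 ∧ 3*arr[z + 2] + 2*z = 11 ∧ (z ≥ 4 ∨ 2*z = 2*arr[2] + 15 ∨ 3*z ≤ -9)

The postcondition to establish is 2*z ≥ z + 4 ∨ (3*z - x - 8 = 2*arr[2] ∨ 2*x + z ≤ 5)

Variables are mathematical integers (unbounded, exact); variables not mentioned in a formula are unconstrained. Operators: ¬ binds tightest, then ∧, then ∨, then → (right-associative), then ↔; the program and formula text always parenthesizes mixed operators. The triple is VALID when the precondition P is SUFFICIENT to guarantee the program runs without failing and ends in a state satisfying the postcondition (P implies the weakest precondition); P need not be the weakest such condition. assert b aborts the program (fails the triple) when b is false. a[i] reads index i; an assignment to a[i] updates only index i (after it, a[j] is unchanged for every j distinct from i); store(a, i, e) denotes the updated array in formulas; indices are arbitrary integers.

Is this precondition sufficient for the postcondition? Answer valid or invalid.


Working backward. After the program, the postcondition 2*z ≥ z + 4 ∨ (3*z - x - 8 = 2*arr[2] ∨ 2*x + z ≤ 5) must hold; in canonical form it is z ≥ 4 ∨ 3*z = 2*arr[2] + x + 8 ∨ 2*x + z ≤ 5.
Before skip: z ≥ 4 ∨ 3*z = 2*arr[2] + x + 8 ∨ 2*x + z ≤ 5
Before x := z + 7: z ≥ 4 ∨ 2*z = 2*arr[2] + 15 ∨ 3*z ≤ -9
Before assert 3*x + z - 3 > x + z - 6 ∧ 3*arr[z + 2] + 2*z - 2 = 9: 2*x > -3 ∧ 3*arr[z + 2] + 2*z = 11 ∧ (z ≥ 4 ∨ 2*z = 2*arr[2] + 15 ∨ 3*z ≤ -9)
The weakest precondition is 2*x > -3 ∧ 3*arr[z + 2] + 2*z = 11 ∧ (z ≥ 4 ∨ 2*z = 2*arr[2] + 15 ∨ 3*z ≤ -9).
Check whether 2*x > 1 ∧ 3*arr[z + 2] + 2*z = 11 ∧ (z ≥ 4 ∨ 2*z = 2*arr[2] + 15 ∨ 3*z ≤ -9) implies it.
Every state satisfying the precondition satisfies the weakest precondition: the implication holds.
Answer: valid


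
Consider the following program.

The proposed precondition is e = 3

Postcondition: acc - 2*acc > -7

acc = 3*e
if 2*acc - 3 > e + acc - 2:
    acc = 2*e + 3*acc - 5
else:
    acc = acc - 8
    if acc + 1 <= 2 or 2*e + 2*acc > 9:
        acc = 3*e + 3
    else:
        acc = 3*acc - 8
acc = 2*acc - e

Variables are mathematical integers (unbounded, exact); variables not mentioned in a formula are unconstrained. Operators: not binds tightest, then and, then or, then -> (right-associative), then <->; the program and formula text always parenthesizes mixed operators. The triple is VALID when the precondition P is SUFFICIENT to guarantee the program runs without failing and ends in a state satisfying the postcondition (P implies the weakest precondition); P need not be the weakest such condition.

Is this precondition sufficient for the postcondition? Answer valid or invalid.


Working backward. After the program, the postcondition acc - 2*acc > -7 must hold; in canonical form it is acc < 7.
Before acc := 2*acc - e: 2*acc < e + 7
Then branch requires 6*acc + 3*e < 17; else branch requires ((acc <= 9 or 2*acc + 2*e > 25) -> 5*e < 1) and ((not (acc <= 9 or 2*acc + 2*e > 25)) -> 6*acc < e + 71).
Before the if: (acc > e + 1 -> 6*acc + 3*e < 17) and ((not (acc > e + 1)) -> (((acc <= 9 or 2*acc + 2*e > 25) -> 5*e < 1) and ((not (acc <= 9 or 2*acc + 2*e > 25)) -> 6*acc < e + 71)))
Before acc := 3*e: (2*e > 1 -> 21*e < 17) and ((not (2*e > 1)) -> (((3*e <= 9 or 8*e > 25) -> 5*e < 1) and ((not (3*e <= 9 or 8*e > 25)) -> 17*e < 71)))
The weakest precondition is (2*e > 1 -> 21*e < 17) and ((not (2*e > 1)) -> (((3*e <= 9 or 8*e > 25) -> 5*e < 1) and ((not (3*e <= 9 or 8*e > 25)) -> 17*e < 71))).
Check whether e = 3 implies it.
Countermodel: at the initial state e = 3, the precondition holds but the weakest precondition fails.
Answer: invalid


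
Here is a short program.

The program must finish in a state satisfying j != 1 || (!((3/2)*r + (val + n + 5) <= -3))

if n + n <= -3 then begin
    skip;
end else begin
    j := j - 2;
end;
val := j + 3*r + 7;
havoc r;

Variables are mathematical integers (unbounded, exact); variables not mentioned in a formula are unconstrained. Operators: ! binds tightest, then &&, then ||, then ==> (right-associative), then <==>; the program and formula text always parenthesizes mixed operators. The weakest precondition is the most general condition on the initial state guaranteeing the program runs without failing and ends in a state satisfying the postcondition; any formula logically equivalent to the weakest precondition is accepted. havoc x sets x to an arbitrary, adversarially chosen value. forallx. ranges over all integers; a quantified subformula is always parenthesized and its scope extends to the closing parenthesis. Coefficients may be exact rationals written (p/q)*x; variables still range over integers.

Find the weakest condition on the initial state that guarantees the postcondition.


Working backward. After the program, the postcondition j != 1 || (!((3/2)*r + (val + n + 5) <= -3)) must hold; in canonical form it is j != 1 || (!(n + (3/2)*r + val <= -8)).
Before havoc r: forall r_1. (j != 1 || (!(n + (3/2)*r_1 + val <= -8)))
Before val := j + 3*r + 7: forall r_1. (j != 1 || (!(j + n + 3*r + (3/2)*r_1 <= -15)))
Then branch requires forall r_1. (j != 1 || (!(j + n + 3*r + (3/2)*r_1 <= -15))); else branch requires forall r_1. (j != 3 || (!(j + n + 3*r + (3/2)*r_1 <= -13))).
Before the if: (2*n <= -3 ==> (forall r_1. (j != 1 || (!(j + n + 3*r + (3/2)*r_1 <= -15))))) && ((!(2*n <= -3)) ==> (forall r_1. (j != 3 || (!(j + n + 3*r + (3/2)*r_1 <= -13)))))
Answer: WP = (2*n <= -3 ==> (forall r_1. (j != 1 || (!(j + n + 3*r + (3/2)*r_1 <= -15))))) && ((!(2*n <= -3)) ==> (forall r_1. (j != 3 || (!(j + n + 3*r + (3/2)*r_1 <= -13)))))


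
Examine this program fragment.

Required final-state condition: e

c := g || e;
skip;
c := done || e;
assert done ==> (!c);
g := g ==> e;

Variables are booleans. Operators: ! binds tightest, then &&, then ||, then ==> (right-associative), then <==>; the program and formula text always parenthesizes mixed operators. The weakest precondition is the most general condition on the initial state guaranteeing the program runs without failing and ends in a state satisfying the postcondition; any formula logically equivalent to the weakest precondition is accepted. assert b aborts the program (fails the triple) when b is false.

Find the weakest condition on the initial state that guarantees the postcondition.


Working backward. After the program, e must hold.
Before g := g ==> e: e
Before assert done ==> (!c): (done ==> (!c)) && e
Before c := done || e: (done ==> (!(done || e))) && e
Before skip: (done ==> (!(done || e))) && e
Before c := g || e: (done ==> (!(done || e))) && e
Answer: WP = (done ==> (!(done || e))) && e


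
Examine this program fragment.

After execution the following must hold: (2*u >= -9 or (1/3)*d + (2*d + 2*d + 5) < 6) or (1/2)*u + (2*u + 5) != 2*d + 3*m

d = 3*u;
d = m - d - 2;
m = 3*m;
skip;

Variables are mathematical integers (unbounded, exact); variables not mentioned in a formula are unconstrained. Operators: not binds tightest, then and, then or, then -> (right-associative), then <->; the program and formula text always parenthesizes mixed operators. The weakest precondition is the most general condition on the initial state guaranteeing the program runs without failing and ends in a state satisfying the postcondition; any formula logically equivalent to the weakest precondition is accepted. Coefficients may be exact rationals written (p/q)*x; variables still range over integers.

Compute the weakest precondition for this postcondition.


Working backward. After the program, the postcondition (2*u >= -9 or (1/3)*d + (2*d + 2*d + 5) < 6) or (1/2)*u + (2*u + 5) != 2*d + 3*m must hold; in canonical form it is 2*u >= -9 or (13/3)*d < 1 or (5/2)*u != 2*d + 3*m - 5.
Before skip: 2*u >= -9 or (13/3)*d < 1 or (5/2)*u != 2*d + 3*m - 5
Before m := 3*m: 2*u >= -9 or (13/3)*d < 1 or (5/2)*u != 2*d + 9*m - 5
Before d := m - d - 2: 2*u >= -9 or (13/3)*m < (13/3)*d + 29/3 or 2*d + (5/2)*u != 11*m - 9
Before d := 3*u: 2*u >= -9 or (13/3)*m < 13*u + 29/3 or (17/2)*u != 11*m - 9
Answer: WP = 2*u >= -9 or (13/3)*m < 13*u + 29/3 or (17/2)*u != 11*m - 9


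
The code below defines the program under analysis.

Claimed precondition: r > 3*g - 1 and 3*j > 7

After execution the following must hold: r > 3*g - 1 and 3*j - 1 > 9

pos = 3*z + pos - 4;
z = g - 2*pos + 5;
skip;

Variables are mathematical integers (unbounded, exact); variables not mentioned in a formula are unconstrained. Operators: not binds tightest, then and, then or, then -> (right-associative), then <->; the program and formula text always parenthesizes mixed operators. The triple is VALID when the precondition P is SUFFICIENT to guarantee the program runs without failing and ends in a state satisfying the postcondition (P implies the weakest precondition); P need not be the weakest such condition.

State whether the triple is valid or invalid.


Working backward. After the program, the postcondition r > 3*g - 1 and 3*j - 1 > 9 must hold; in canonical form it is r > 3*g - 1 and 3*j > 10.
Before skip: r > 3*g - 1 and 3*j > 10
Before z := g - 2*pos + 5: r > 3*g - 1 and 3*j > 10
Before pos := 3*z + pos - 4: r > 3*g - 1 and 3*j > 10
The weakest precondition is r > 3*g - 1 and 3*j > 10.
Check whether r > 3*g - 1 and 3*j > 7 implies it.
Countermodel: at the initial state g = 0, j = 3, r = 0, the precondition holds but the weakest precondition fails.
Answer: invalid


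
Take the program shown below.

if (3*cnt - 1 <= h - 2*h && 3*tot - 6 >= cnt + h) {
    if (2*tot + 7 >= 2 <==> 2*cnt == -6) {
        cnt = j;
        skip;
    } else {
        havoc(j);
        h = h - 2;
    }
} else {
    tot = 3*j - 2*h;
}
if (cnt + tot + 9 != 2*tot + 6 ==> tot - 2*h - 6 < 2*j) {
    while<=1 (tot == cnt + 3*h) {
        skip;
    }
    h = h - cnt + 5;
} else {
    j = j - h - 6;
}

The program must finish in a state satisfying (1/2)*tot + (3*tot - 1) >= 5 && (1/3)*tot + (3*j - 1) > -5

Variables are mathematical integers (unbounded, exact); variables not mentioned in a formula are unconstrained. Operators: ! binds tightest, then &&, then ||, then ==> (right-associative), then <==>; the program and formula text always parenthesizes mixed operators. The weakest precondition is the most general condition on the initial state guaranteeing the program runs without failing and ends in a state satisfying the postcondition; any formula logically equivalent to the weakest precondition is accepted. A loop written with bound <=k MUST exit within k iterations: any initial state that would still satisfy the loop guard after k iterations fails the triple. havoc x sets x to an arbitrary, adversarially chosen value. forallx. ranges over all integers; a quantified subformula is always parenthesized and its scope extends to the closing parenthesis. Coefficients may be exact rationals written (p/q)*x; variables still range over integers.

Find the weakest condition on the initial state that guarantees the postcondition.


Working backward. After the program, the postcondition (1/2)*tot + (3*tot - 1) >= 5 && (1/3)*tot + (3*j - 1) > -5 must hold; in canonical form it is (7/2)*tot >= 6 && 3*j + (1/3)*tot > -4.
Then branch requires (tot == cnt + 3*h ==> ((!(tot == cnt + 3*h)) && (7/2)*tot >= 6 && 3*j + (1/3)*tot > -4)) && ((!(tot == cnt + 3*h)) ==> ((7/2)*tot >= 6 && 3*j + (1/3)*tot > -4)); else branch requires (7/2)*tot >= 6 && 3*j + (1/3)*tot > 3*h + 14.
Before the if: ((cnt != tot - 3 ==> tot < 2*h + 2*j + 6) ==> ((tot == cnt + 3*h ==> ((!(tot == cnt + 3*h)) && (7/2)*tot >= 6 && 3*j + (1/3)*tot > -4)) && ((!(tot == cnt + 3*h)) ==> ((7/2)*tot >= 6 && 3*j + (1/3)*tot > -4)))) && ((!(cnt != tot - 3 ==> tot < 2*h + 2*j + 6)) ==> ((7/2)*tot >= 6 && 3*j + (1/3)*tot > 3*h + 14))
Then branch requires ((2*tot >= -5 <==> 2*cnt == -6) ==> (((j != tot - 3 ==> tot < 2*h + 2*j + 6) ==> ((tot == 3*h + j ==> ((!(tot == 3*h + j)) && (7/2)*tot >= 6 && 3*j + (1/3)*tot > -4)) && ((!(tot == 3*h + j)) ==> ((7/2)*tot >= 6 && 3*j + (1/3)*tot > -4)))) && ((!(j != tot - 3 ==> tot < 2*h + 2*j + 6)) ==> ((7/2)*tot >= 6 && 3*j + (1/3)*tot > 3*h + 14)))) && ((!(2*tot >= -5 <==> 2*cnt == -6)) ==> (forall j_1. (((cnt != tot - 3 ==> tot < 2*h + 2*j_1 + 2) ==> ((tot == cnt + 3*h - 6 ==> ((!(tot == cnt + 3*h - 6)) && (7/2)*tot >= 6 && 3*j_1 + (1/3)*tot > -4)) && ((!(tot == cnt + 3*h - 6)) ==> ((7/2)*tot >= 6 && 3*j_1 + (1/3)*tot > -4)))) && ((!(cnt != tot - 3 ==> tot < 2*h + 2*j_1 + 2)) ==> ((7/2)*tot >= 6 && 3*j_1 + (1/3)*tot > 3*h + 8))))); else branch requires ((cnt + 2*h != 3*j - 3 ==> j < 4*h + 6) ==> ((3*j == cnt + 5*h ==> ((!(3*j == cnt + 5*h)) && (21/2)*j >= 7*h + 6 && 4*j > (2/3)*h - 4)) && ((!(3*j == cnt + 5*h)) ==> ((21/2)*j >= 7*h + 6 && 4*j > (2/3)*h - 4)))) && ((!(cnt + 2*h != 3*j - 3 ==> j < 4*h + 6)) ==> ((21/2)*j >= 7*h + 6 && 4*j > (11/3)*h + 14)).
Before the if: ((3*cnt + h <= 1 && 3*tot >= cnt + h + 6) ==> (((2*tot >= -5 <==> 2*cnt == -6) ==> (((j != tot - 3 ==> tot < 2*h + 2*j + 6) ==> ((tot == 3*h + j ==> ((!(tot == 3*h + j)) && (7/2)*tot >= 6 && 3*j + (1/3)*tot > -4)) && ((!(tot == 3*h + j)) ==> ((7/2)*tot >= 6 && 3*j + (1/3)*tot > -4)))) && ((!(j != tot - 3 ==> tot < 2*h + 2*j + 6)) ==> ((7/2)*tot >= 6 && 3*j + (1/3)*tot > 3*h + 14)))) && ((!(2*tot >= -5 <==> 2*cnt == -6)) ==> (forall j_1. (((cnt != tot - 3 ==> tot < 2*h + 2*j_1 + 2) ==> ((tot == cnt + 3*h - 6 ==> ((!(tot == cnt + 3*h - 6)) && (7/2)*tot >= 6 && 3*j_1 + (1/3)*tot > -4)) && ((!(tot == cnt + 3*h - 6)) ==> ((7/2)*tot >= 6 && 3*j_1 + (1/3)*tot > -4)))) && ((!(cnt != tot - 3 ==> tot < 2*h + 2*j_1 + 2)) ==> ((7/2)*tot >= 6 && 3*j_1 + (1/3)*tot > 3*h + 8))))))) && ((!(3*cnt + h <= 1 && 3*tot >= cnt + h + 6)) ==> (((cnt + 2*h != 3*j - 3 ==> j < 4*h + 6) ==> ((3*j == cnt + 5*h ==> ((!(3*j == cnt + 5*h)) && (21/2)*j >= 7*h + 6 && 4*j > (2/3)*h - 4)) && ((!(3*j == cnt + 5*h)) ==> ((21/2)*j >= 7*h + 6 && 4*j > (2/3)*h - 4)))) && ((!(cnt + 2*h != 3*j - 3 ==> j < 4*h + 6)) ==> ((21/2)*j >= 7*h + 6 && 4*j > (11/3)*h + 14))))
Answer: WP = ((3*cnt + h <= 1 && 3*tot >= cnt + h + 6) ==> (((2*tot >= -5 <==> 2*cnt == -6) ==> (((j != tot - 3 ==> tot < 2*h + 2*j + 6) ==> ((tot == 3*h + j ==> ((!(tot == 3*h + j)) && (7/2)*tot >= 6 && 3*j + (1/3)*tot > -4)) && ((!(tot == 3*h + j)) ==> ((7/2)*tot >= 6 && 3*j + (1/3)*tot > -4)))) && ((!(j != tot - 3 ==> tot < 2*h + 2*j + 6)) ==> ((7/2)*tot >= 6 && 3*j + (1/3)*tot > 3*h + 14)))) && ((!(2*tot >= -5 <==> 2*cnt == -6)) ==> (forall j_1. (((cnt != tot - 3 ==> tot < 2*h + 2*j_1 + 2) ==> ((tot == cnt + 3*h - 6 ==> ((!(tot == cnt + 3*h - 6)) && (7/2)*tot >= 6 && 3*j_1 + (1/3)*tot > -4)) && ((!(tot == cnt + 3*h - 6)) ==> ((7/2)*tot >= 6 && 3*j_1 + (1/3)*tot > -4)))) && ((!(cnt != tot - 3 ==> tot < 2*h + 2*j_1 + 2)) ==> ((7/2)*tot >= 6 && 3*j_1 + (1/3)*tot > 3*h + 8))))))) && ((!(3*cnt + h <= 1 && 3*tot >= cnt + h + 6)) ==> (((cnt + 2*h != 3*j - 3 ==> j < 4*h + 6) ==> ((3*j == cnt + 5*h ==> ((!(3*j == cnt + 5*h)) && (21/2)*j >= 7*h + 6 && 4*j > (2/3)*h - 4)) && ((!(3*j == cnt + 5*h)) ==> ((21/2)*j >= 7*h + 6 && 4*j > (2/3)*h - 4)))) && ((!(cnt + 2*h != 3*j - 3 ==> j < 4*h + 6)) ==> ((21/2)*j >= 7*h + 6 && 4*j > (11/3)*h + 14))))


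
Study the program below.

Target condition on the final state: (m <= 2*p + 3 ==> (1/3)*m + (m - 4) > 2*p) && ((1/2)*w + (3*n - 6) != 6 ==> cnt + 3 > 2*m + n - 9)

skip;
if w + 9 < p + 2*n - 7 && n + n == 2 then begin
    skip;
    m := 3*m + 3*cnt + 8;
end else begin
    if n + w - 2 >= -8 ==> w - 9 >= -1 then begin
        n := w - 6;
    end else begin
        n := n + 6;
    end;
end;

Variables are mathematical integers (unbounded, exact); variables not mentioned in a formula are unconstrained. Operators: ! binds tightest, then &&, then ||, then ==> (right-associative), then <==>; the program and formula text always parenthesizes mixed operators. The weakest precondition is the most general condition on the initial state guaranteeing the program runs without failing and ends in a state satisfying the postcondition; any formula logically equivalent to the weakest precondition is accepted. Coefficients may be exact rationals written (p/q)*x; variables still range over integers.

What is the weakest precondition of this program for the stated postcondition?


Working backward. After the program, the postcondition (m <= 2*p + 3 ==> (1/3)*m + (m - 4) > 2*p) && ((1/2)*w + (3*n - 6) != 6 ==> cnt + 3 > 2*m + n - 9) must hold; in canonical form it is (m <= 2*p + 3 ==> (4/3)*m > 2*p + 4) && (3*n + (1/2)*w != 12 ==> cnt > 2*m + n - 12).
Then branch requires (3*cnt + 3*m <= 2*p - 5 ==> 4*cnt + 4*m > 2*p - 20/3) && (3*n + (1/2)*w != 12 ==> 5*cnt + 6*m + n < -4); else branch requires ((n + w >= -6 ==> w >= 8) ==> ((m <= 2*p + 3 ==> (4/3)*m > 2*p + 4) && ((7/2)*w != 30 ==> cnt > 2*m + w - 18))) && ((!(n + w >= -6 ==> w >= 8)) ==> ((m <= 2*p + 3 ==> (4/3)*m > 2*p + 4) && (3*n + (1/2)*w != -6 ==> cnt > 2*m + n - 6))).
Before the if: ((w < 2*n + p - 16 && 2*n == 2) ==> ((3*cnt + 3*m <= 2*p - 5 ==> 4*cnt + 4*m > 2*p - 20/3) && (3*n + (1/2)*w != 12 ==> 5*cnt + 6*m + n < -4))) && ((!(w < 2*n + p - 16 && 2*n == 2)) ==> (((n + w >= -6 ==> w >= 8) ==> ((m <= 2*p + 3 ==> (4/3)*m > 2*p + 4) && ((7/2)*w != 30 ==> cnt > 2*m + w - 18))) && ((!(n + w >= -6 ==> w >= 8)) ==> ((m <= 2*p + 3 ==> (4/3)*m > 2*p + 4) && (3*n + (1/2)*w != -6 ==> cnt > 2*m + n - 6)))))
Before skip: ((w < 2*n + p - 16 && 2*n == 2) ==> ((3*cnt + 3*m <= 2*p - 5 ==> 4*cnt + 4*m > 2*p - 20/3) && (3*n + (1/2)*w != 12 ==> 5*cnt + 6*m + n < -4))) && ((!(w < 2*n + p - 16 && 2*n == 2)) ==> (((n + w >= -6 ==> w >= 8) ==> ((m <= 2*p + 3 ==> (4/3)*m > 2*p + 4) && ((7/2)*w != 30 ==> cnt > 2*m + w - 18))) && ((!(n + w >= -6 ==> w >= 8)) ==> ((m <= 2*p + 3 ==> (4/3)*m > 2*p + 4) && (3*n + (1/2)*w != -6 ==> cnt > 2*m + n - 6)))))
Answer: WP = ((w < 2*n + p - 16 && 2*n == 2) ==> ((3*cnt + 3*m <= 2*p - 5 ==> 4*cnt + 4*m > 2*p - 20/3) && (3*n + (1/2)*w != 12 ==> 5*cnt + 6*m + n < -4))) && ((!(w < 2*n + p - 16 && 2*n == 2)) ==> (((n + w >= -6 ==> w >= 8) ==> ((m <= 2*p + 3 ==> (4/3)*m > 2*p + 4) && ((7/2)*w != 30 ==> cnt > 2*m + w - 18))) && ((!(n + w >= -6 ==> w >= 8)) ==> ((m <= 2*p + 3 ==> (4/3)*m > 2*p + 4) && (3*n + (1/2)*w != -6 ==> cnt > 2*m + n - 6)))))
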